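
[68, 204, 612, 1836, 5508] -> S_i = 68*3^i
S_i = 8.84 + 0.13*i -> [8.84, 8.97, 9.1, 9.23, 9.36]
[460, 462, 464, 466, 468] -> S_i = 460 + 2*i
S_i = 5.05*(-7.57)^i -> [5.05, -38.23, 289.39, -2190.68, 16583.45]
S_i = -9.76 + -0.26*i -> [-9.76, -10.02, -10.28, -10.54, -10.8]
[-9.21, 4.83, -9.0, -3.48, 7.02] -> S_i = Random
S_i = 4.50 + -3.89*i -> [4.5, 0.61, -3.28, -7.17, -11.06]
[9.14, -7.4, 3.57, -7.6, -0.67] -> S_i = Random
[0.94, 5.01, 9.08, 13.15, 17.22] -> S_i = 0.94 + 4.07*i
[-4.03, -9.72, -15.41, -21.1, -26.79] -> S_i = -4.03 + -5.69*i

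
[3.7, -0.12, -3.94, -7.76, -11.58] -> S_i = 3.70 + -3.82*i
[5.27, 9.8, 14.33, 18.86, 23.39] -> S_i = 5.27 + 4.53*i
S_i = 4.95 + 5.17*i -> [4.95, 10.12, 15.29, 20.46, 25.63]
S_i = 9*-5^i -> [9, -45, 225, -1125, 5625]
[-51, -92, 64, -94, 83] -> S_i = Random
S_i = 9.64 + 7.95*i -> [9.64, 17.59, 25.54, 33.49, 41.44]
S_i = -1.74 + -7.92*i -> [-1.74, -9.66, -17.58, -25.5, -33.42]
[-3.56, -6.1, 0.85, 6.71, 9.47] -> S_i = Random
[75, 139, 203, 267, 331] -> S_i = 75 + 64*i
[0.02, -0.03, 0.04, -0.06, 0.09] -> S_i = 0.02*(-1.44)^i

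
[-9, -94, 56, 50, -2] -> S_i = Random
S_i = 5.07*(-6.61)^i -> [5.07, -33.51, 221.52, -1464.24, 9678.63]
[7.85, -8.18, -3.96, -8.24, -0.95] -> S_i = Random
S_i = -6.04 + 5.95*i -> [-6.04, -0.09, 5.86, 11.81, 17.76]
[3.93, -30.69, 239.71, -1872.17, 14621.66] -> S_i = 3.93*(-7.81)^i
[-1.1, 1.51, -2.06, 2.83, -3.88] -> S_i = -1.10*(-1.37)^i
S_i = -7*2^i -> [-7, -14, -28, -56, -112]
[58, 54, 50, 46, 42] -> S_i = 58 + -4*i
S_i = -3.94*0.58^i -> [-3.94, -2.29, -1.33, -0.77, -0.45]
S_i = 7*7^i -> [7, 49, 343, 2401, 16807]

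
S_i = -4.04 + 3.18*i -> [-4.04, -0.86, 2.32, 5.5, 8.68]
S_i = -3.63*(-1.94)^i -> [-3.63, 7.04, -13.66, 26.5, -51.42]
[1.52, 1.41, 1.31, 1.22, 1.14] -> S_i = 1.52*0.93^i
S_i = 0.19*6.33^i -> [0.19, 1.2, 7.61, 48.19, 305.05]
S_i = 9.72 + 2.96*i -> [9.72, 12.68, 15.64, 18.6, 21.56]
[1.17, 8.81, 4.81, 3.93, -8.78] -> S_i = Random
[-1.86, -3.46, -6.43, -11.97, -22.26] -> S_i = -1.86*1.86^i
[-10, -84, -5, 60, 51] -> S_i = Random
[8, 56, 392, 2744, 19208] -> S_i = 8*7^i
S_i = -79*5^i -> [-79, -395, -1975, -9875, -49375]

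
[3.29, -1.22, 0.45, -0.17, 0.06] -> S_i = 3.29*(-0.37)^i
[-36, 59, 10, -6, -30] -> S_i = Random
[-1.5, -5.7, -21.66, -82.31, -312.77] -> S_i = -1.50*3.80^i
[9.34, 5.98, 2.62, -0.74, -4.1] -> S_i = 9.34 + -3.36*i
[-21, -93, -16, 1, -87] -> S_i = Random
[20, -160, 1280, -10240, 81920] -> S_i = 20*-8^i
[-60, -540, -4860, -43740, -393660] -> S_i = -60*9^i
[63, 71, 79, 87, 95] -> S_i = 63 + 8*i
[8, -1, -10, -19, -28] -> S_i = 8 + -9*i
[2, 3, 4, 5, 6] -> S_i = 2 + 1*i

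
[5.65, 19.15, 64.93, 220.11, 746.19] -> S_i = 5.65*3.39^i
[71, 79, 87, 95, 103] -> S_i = 71 + 8*i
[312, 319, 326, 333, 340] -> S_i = 312 + 7*i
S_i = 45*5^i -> [45, 225, 1125, 5625, 28125]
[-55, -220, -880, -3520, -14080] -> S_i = -55*4^i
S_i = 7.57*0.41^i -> [7.57, 3.1, 1.27, 0.52, 0.21]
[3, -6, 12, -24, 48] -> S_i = 3*-2^i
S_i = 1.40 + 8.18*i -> [1.4, 9.58, 17.76, 25.94, 34.12]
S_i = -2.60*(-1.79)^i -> [-2.6, 4.65, -8.33, 14.91, -26.69]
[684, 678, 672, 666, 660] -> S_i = 684 + -6*i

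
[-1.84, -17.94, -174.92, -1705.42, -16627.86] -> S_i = -1.84*9.75^i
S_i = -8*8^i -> [-8, -64, -512, -4096, -32768]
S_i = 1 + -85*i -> [1, -84, -169, -254, -339]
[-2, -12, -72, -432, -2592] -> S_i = -2*6^i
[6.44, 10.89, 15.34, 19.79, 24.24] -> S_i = 6.44 + 4.45*i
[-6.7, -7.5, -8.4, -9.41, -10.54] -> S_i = -6.70*1.12^i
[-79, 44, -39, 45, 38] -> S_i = Random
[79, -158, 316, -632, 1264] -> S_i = 79*-2^i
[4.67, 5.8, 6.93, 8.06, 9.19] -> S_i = 4.67 + 1.13*i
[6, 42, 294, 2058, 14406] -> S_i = 6*7^i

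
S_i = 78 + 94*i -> [78, 172, 266, 360, 454]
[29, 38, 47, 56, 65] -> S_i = 29 + 9*i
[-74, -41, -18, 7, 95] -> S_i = Random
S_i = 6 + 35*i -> [6, 41, 76, 111, 146]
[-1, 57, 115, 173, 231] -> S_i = -1 + 58*i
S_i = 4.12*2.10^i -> [4.12, 8.65, 18.17, 38.16, 80.13]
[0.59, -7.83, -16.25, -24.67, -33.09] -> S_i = 0.59 + -8.42*i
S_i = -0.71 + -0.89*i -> [-0.71, -1.6, -2.49, -3.38, -4.27]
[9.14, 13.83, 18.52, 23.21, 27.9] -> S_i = 9.14 + 4.69*i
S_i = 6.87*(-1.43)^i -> [6.87, -9.82, 14.05, -20.09, 28.73]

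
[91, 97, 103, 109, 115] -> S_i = 91 + 6*i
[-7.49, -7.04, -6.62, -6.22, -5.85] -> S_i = -7.49*0.94^i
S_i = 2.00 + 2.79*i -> [2.0, 4.79, 7.58, 10.37, 13.16]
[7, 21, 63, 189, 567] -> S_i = 7*3^i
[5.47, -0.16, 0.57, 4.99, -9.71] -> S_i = Random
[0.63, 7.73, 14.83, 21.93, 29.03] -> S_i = 0.63 + 7.10*i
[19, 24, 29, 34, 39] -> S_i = 19 + 5*i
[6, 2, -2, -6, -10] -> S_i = 6 + -4*i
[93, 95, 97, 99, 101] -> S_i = 93 + 2*i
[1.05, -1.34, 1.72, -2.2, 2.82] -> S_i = 1.05*(-1.28)^i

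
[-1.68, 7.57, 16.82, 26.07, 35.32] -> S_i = -1.68 + 9.25*i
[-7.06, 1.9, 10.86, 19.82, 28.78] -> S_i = -7.06 + 8.96*i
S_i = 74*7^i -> [74, 518, 3626, 25382, 177674]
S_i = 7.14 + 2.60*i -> [7.14, 9.74, 12.34, 14.94, 17.54]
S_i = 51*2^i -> [51, 102, 204, 408, 816]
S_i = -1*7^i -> [-1, -7, -49, -343, -2401]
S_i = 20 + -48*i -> [20, -28, -76, -124, -172]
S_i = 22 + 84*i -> [22, 106, 190, 274, 358]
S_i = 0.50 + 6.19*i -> [0.5, 6.69, 12.88, 19.07, 25.26]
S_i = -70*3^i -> [-70, -210, -630, -1890, -5670]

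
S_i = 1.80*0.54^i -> [1.8, 0.97, 0.52, 0.28, 0.15]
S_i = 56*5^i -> [56, 280, 1400, 7000, 35000]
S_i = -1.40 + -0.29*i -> [-1.4, -1.69, -1.98, -2.27, -2.56]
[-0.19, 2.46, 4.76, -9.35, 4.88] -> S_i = Random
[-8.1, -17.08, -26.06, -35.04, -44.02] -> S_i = -8.10 + -8.98*i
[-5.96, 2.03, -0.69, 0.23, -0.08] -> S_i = -5.96*(-0.34)^i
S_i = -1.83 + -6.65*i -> [-1.83, -8.48, -15.13, -21.78, -28.43]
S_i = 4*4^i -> [4, 16, 64, 256, 1024]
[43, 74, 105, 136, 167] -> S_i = 43 + 31*i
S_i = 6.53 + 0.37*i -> [6.53, 6.9, 7.27, 7.64, 8.01]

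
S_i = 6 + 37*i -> [6, 43, 80, 117, 154]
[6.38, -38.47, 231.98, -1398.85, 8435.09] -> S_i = 6.38*(-6.03)^i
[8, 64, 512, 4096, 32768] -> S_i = 8*8^i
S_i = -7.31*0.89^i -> [-7.31, -6.51, -5.79, -5.15, -4.59]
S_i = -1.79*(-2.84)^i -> [-1.79, 5.08, -14.44, 41.0, -116.45]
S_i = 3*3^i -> [3, 9, 27, 81, 243]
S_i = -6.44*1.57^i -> [-6.44, -10.11, -15.87, -24.92, -39.13]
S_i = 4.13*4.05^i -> [4.13, 16.73, 67.74, 274.36, 1111.14]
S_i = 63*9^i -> [63, 567, 5103, 45927, 413343]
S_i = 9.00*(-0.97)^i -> [9.0, -8.73, 8.47, -8.21, 7.97]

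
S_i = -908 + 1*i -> [-908, -907, -906, -905, -904]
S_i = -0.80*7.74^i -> [-0.8, -6.19, -47.93, -370.95, -2871.14]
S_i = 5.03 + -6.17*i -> [5.03, -1.14, -7.31, -13.48, -19.65]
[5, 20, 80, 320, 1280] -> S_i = 5*4^i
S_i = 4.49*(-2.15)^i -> [4.49, -9.65, 20.76, -44.62, 95.94]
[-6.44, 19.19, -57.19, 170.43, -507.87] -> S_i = -6.44*(-2.98)^i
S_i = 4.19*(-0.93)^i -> [4.19, -3.9, 3.62, -3.37, 3.13]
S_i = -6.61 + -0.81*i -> [-6.61, -7.42, -8.23, -9.04, -9.85]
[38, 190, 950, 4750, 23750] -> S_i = 38*5^i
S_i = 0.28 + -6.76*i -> [0.28, -6.48, -13.24, -20.0, -26.76]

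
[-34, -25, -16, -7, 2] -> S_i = -34 + 9*i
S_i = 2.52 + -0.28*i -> [2.52, 2.24, 1.96, 1.68, 1.4]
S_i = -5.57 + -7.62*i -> [-5.57, -13.19, -20.81, -28.43, -36.05]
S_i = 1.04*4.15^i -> [1.04, 4.32, 17.91, 74.33, 308.48]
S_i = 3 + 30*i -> [3, 33, 63, 93, 123]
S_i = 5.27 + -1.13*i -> [5.27, 4.14, 3.01, 1.88, 0.75]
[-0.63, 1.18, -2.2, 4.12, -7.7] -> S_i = -0.63*(-1.87)^i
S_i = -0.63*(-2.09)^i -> [-0.63, 1.32, -2.75, 5.75, -12.02]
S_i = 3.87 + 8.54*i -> [3.87, 12.41, 20.95, 29.49, 38.03]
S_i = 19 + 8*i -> [19, 27, 35, 43, 51]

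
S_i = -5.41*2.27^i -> [-5.41, -12.28, -27.88, -63.28, -143.65]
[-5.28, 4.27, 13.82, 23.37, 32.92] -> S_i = -5.28 + 9.55*i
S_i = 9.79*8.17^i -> [9.79, 79.98, 653.47, 5338.86, 43618.52]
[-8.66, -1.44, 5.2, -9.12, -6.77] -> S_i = Random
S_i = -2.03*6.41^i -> [-2.03, -13.01, -83.41, -534.65, -3427.11]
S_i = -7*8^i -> [-7, -56, -448, -3584, -28672]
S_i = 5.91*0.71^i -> [5.91, 4.2, 2.98, 2.12, 1.5]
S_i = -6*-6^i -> [-6, 36, -216, 1296, -7776]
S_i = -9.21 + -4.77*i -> [-9.21, -13.98, -18.75, -23.52, -28.29]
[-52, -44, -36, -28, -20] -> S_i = -52 + 8*i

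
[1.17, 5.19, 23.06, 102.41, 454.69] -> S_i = 1.17*4.44^i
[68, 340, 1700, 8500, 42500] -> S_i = 68*5^i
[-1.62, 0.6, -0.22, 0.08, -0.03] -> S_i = -1.62*(-0.37)^i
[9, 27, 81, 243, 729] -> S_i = 9*3^i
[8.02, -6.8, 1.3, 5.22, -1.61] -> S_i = Random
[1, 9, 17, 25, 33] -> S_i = 1 + 8*i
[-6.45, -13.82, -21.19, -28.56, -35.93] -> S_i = -6.45 + -7.37*i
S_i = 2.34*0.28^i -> [2.34, 0.66, 0.18, 0.05, 0.01]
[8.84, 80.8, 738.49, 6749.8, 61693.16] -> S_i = 8.84*9.14^i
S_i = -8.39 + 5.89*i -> [-8.39, -2.5, 3.39, 9.28, 15.17]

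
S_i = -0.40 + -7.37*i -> [-0.4, -7.77, -15.14, -22.51, -29.88]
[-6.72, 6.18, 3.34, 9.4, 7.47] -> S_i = Random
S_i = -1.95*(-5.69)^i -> [-1.95, 11.1, -63.13, 359.23, -2044.01]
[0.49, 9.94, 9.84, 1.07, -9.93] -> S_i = Random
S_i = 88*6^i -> [88, 528, 3168, 19008, 114048]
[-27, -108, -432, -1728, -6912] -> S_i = -27*4^i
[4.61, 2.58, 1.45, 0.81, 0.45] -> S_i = 4.61*0.56^i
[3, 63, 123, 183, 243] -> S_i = 3 + 60*i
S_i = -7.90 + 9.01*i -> [-7.9, 1.11, 10.12, 19.13, 28.14]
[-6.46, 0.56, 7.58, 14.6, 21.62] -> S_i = -6.46 + 7.02*i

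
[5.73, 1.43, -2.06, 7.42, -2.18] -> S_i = Random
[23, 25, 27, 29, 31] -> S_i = 23 + 2*i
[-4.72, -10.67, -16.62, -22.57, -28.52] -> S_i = -4.72 + -5.95*i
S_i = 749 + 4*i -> [749, 753, 757, 761, 765]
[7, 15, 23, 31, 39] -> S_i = 7 + 8*i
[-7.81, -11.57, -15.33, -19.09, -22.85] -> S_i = -7.81 + -3.76*i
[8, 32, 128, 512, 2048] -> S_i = 8*4^i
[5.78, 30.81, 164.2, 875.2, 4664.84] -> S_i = 5.78*5.33^i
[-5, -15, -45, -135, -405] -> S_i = -5*3^i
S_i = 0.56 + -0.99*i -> [0.56, -0.43, -1.42, -2.41, -3.4]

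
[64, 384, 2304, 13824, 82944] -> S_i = 64*6^i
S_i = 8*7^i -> [8, 56, 392, 2744, 19208]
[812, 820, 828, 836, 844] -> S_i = 812 + 8*i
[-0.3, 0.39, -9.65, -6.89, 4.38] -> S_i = Random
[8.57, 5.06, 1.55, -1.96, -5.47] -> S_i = 8.57 + -3.51*i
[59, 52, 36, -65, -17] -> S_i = Random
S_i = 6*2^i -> [6, 12, 24, 48, 96]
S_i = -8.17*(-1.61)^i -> [-8.17, 13.15, -21.18, 34.1, -54.89]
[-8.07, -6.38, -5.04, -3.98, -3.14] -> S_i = -8.07*0.79^i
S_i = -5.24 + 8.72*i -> [-5.24, 3.48, 12.2, 20.92, 29.64]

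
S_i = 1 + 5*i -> [1, 6, 11, 16, 21]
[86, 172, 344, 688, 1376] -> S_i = 86*2^i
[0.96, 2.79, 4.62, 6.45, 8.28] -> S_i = 0.96 + 1.83*i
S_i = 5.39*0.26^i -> [5.39, 1.4, 0.36, 0.09, 0.02]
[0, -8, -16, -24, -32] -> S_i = 0 + -8*i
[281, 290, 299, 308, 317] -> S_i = 281 + 9*i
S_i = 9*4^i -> [9, 36, 144, 576, 2304]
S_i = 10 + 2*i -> [10, 12, 14, 16, 18]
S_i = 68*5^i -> [68, 340, 1700, 8500, 42500]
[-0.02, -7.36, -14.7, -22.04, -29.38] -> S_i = -0.02 + -7.34*i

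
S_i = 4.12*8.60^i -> [4.12, 35.43, 304.72, 2620.55, 22536.74]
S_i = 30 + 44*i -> [30, 74, 118, 162, 206]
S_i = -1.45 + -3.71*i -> [-1.45, -5.16, -8.87, -12.58, -16.29]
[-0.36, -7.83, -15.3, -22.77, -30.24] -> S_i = -0.36 + -7.47*i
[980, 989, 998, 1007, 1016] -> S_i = 980 + 9*i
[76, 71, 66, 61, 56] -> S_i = 76 + -5*i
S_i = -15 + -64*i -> [-15, -79, -143, -207, -271]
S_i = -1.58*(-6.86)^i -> [-1.58, 10.84, -74.35, 510.07, -3499.08]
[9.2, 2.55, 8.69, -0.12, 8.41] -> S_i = Random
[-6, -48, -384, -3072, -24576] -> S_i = -6*8^i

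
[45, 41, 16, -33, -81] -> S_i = Random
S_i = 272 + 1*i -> [272, 273, 274, 275, 276]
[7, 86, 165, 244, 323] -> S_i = 7 + 79*i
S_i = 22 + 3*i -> [22, 25, 28, 31, 34]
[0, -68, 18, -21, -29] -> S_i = Random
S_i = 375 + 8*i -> [375, 383, 391, 399, 407]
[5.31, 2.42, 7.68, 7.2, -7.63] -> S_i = Random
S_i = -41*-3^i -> [-41, 123, -369, 1107, -3321]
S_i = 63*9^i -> [63, 567, 5103, 45927, 413343]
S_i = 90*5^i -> [90, 450, 2250, 11250, 56250]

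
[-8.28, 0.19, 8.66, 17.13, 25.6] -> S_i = -8.28 + 8.47*i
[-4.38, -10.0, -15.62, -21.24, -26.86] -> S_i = -4.38 + -5.62*i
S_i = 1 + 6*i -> [1, 7, 13, 19, 25]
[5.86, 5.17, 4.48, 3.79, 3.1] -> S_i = 5.86 + -0.69*i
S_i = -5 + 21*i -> [-5, 16, 37, 58, 79]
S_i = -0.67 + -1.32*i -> [-0.67, -1.99, -3.31, -4.63, -5.95]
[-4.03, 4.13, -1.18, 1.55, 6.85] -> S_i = Random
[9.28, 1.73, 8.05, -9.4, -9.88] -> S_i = Random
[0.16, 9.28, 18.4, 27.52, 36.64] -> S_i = 0.16 + 9.12*i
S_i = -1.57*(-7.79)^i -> [-1.57, 12.23, -95.27, 742.18, -5781.62]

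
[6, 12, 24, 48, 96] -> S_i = 6*2^i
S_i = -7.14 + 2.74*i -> [-7.14, -4.4, -1.66, 1.08, 3.82]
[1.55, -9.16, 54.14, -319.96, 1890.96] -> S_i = 1.55*(-5.91)^i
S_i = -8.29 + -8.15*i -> [-8.29, -16.44, -24.59, -32.74, -40.89]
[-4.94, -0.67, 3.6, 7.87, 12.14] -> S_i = -4.94 + 4.27*i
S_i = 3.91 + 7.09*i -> [3.91, 11.0, 18.09, 25.18, 32.27]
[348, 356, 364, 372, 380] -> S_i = 348 + 8*i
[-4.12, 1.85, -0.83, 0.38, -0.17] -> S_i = -4.12*(-0.45)^i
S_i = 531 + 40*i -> [531, 571, 611, 651, 691]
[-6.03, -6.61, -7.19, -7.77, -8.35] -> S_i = -6.03 + -0.58*i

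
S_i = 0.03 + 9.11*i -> [0.03, 9.14, 18.25, 27.36, 36.47]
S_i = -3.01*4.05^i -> [-3.01, -12.19, -49.37, -199.95, -809.82]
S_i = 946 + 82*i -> [946, 1028, 1110, 1192, 1274]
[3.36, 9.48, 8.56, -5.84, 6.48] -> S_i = Random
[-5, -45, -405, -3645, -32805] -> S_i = -5*9^i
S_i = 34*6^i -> [34, 204, 1224, 7344, 44064]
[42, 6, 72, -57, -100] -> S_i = Random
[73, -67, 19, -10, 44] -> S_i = Random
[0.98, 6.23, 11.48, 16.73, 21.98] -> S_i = 0.98 + 5.25*i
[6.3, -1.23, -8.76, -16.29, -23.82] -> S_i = 6.30 + -7.53*i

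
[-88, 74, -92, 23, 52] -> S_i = Random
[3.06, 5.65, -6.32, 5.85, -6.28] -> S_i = Random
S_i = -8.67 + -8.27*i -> [-8.67, -16.94, -25.21, -33.48, -41.75]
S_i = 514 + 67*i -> [514, 581, 648, 715, 782]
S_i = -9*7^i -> [-9, -63, -441, -3087, -21609]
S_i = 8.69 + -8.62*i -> [8.69, 0.07, -8.55, -17.17, -25.79]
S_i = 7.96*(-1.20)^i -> [7.96, -9.55, 11.46, -13.75, 16.51]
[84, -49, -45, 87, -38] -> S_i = Random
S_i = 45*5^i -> [45, 225, 1125, 5625, 28125]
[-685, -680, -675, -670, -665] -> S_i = -685 + 5*i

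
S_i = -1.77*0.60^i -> [-1.77, -1.06, -0.64, -0.38, -0.23]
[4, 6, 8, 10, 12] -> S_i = 4 + 2*i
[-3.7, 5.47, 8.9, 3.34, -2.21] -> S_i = Random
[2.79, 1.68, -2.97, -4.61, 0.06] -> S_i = Random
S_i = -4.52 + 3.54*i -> [-4.52, -0.98, 2.56, 6.1, 9.64]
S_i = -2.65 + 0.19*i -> [-2.65, -2.46, -2.27, -2.08, -1.89]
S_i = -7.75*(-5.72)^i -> [-7.75, 44.33, -253.57, 1450.41, -8296.33]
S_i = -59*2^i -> [-59, -118, -236, -472, -944]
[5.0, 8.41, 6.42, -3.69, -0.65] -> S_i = Random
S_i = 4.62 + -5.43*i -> [4.62, -0.81, -6.24, -11.67, -17.1]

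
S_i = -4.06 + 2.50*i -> [-4.06, -1.56, 0.94, 3.44, 5.94]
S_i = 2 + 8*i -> [2, 10, 18, 26, 34]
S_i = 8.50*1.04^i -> [8.5, 8.84, 9.19, 9.56, 9.94]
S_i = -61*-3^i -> [-61, 183, -549, 1647, -4941]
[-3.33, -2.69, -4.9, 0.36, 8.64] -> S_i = Random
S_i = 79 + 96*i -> [79, 175, 271, 367, 463]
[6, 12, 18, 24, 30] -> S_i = 6 + 6*i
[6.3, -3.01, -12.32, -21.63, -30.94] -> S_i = 6.30 + -9.31*i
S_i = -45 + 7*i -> [-45, -38, -31, -24, -17]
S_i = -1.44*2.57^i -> [-1.44, -3.7, -9.51, -24.44, -62.82]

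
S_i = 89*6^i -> [89, 534, 3204, 19224, 115344]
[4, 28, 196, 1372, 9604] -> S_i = 4*7^i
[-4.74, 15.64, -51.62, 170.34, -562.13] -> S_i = -4.74*(-3.30)^i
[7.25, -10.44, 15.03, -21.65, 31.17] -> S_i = 7.25*(-1.44)^i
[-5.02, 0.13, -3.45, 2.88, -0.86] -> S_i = Random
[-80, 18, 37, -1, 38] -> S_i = Random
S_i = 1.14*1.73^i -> [1.14, 1.97, 3.41, 5.9, 10.21]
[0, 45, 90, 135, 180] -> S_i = 0 + 45*i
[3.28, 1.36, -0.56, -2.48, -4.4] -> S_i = 3.28 + -1.92*i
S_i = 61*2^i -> [61, 122, 244, 488, 976]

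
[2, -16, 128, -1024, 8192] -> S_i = 2*-8^i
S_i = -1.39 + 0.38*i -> [-1.39, -1.01, -0.63, -0.25, 0.13]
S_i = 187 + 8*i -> [187, 195, 203, 211, 219]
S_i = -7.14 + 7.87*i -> [-7.14, 0.73, 8.6, 16.47, 24.34]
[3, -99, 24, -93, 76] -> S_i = Random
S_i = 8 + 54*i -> [8, 62, 116, 170, 224]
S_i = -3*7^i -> [-3, -21, -147, -1029, -7203]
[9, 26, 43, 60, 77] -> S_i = 9 + 17*i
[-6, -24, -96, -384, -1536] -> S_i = -6*4^i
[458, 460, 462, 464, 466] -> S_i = 458 + 2*i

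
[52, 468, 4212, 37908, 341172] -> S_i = 52*9^i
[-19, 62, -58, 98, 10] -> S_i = Random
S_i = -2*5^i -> [-2, -10, -50, -250, -1250]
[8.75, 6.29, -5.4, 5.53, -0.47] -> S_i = Random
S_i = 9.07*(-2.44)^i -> [9.07, -22.13, 54.0, -131.76, 321.49]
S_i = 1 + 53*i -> [1, 54, 107, 160, 213]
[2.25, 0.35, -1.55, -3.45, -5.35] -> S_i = 2.25 + -1.90*i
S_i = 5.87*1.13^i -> [5.87, 6.63, 7.5, 8.47, 9.57]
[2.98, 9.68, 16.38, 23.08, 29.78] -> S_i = 2.98 + 6.70*i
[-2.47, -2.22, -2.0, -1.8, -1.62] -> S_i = -2.47*0.90^i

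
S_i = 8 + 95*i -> [8, 103, 198, 293, 388]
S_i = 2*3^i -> [2, 6, 18, 54, 162]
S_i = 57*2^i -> [57, 114, 228, 456, 912]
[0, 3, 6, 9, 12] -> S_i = 0 + 3*i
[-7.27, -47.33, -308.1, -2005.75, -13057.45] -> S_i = -7.27*6.51^i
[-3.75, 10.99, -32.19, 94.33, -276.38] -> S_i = -3.75*(-2.93)^i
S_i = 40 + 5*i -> [40, 45, 50, 55, 60]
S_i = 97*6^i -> [97, 582, 3492, 20952, 125712]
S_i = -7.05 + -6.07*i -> [-7.05, -13.12, -19.19, -25.26, -31.33]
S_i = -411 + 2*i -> [-411, -409, -407, -405, -403]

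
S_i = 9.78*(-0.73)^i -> [9.78, -7.14, 5.21, -3.8, 2.78]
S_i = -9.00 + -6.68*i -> [-9.0, -15.68, -22.36, -29.04, -35.72]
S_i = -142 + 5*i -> [-142, -137, -132, -127, -122]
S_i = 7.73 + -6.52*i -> [7.73, 1.21, -5.31, -11.83, -18.35]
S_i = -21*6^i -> [-21, -126, -756, -4536, -27216]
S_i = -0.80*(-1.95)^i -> [-0.8, 1.56, -3.04, 5.93, -11.57]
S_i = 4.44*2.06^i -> [4.44, 9.15, 18.84, 38.81, 79.96]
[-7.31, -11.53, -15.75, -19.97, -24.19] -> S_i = -7.31 + -4.22*i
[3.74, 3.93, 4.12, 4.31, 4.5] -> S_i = 3.74 + 0.19*i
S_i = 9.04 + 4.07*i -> [9.04, 13.11, 17.18, 21.25, 25.32]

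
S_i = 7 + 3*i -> [7, 10, 13, 16, 19]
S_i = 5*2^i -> [5, 10, 20, 40, 80]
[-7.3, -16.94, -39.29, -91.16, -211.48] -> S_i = -7.30*2.32^i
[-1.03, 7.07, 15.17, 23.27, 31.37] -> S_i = -1.03 + 8.10*i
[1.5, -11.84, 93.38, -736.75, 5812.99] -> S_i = 1.50*(-7.89)^i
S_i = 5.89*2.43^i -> [5.89, 14.31, 34.78, 84.52, 205.37]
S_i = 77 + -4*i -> [77, 73, 69, 65, 61]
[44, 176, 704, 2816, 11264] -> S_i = 44*4^i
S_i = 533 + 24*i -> [533, 557, 581, 605, 629]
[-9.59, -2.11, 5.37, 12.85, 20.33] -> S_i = -9.59 + 7.48*i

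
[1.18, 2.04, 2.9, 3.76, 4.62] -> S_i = 1.18 + 0.86*i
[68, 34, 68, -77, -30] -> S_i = Random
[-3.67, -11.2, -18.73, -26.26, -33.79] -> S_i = -3.67 + -7.53*i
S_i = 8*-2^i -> [8, -16, 32, -64, 128]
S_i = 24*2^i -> [24, 48, 96, 192, 384]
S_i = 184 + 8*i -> [184, 192, 200, 208, 216]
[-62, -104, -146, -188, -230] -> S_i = -62 + -42*i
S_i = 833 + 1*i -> [833, 834, 835, 836, 837]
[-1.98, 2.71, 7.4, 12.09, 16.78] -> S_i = -1.98 + 4.69*i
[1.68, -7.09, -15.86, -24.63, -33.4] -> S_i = 1.68 + -8.77*i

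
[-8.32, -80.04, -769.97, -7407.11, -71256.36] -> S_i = -8.32*9.62^i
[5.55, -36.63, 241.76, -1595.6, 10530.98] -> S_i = 5.55*(-6.60)^i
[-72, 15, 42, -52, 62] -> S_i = Random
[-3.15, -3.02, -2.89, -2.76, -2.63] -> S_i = -3.15 + 0.13*i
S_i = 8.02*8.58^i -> [8.02, 68.81, 590.4, 5065.66, 43463.38]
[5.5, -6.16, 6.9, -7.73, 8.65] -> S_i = 5.50*(-1.12)^i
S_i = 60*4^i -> [60, 240, 960, 3840, 15360]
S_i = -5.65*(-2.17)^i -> [-5.65, 12.26, -26.61, 57.73, -125.28]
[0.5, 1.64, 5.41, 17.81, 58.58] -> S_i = 0.50*3.29^i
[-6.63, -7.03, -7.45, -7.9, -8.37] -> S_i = -6.63*1.06^i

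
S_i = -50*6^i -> [-50, -300, -1800, -10800, -64800]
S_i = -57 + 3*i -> [-57, -54, -51, -48, -45]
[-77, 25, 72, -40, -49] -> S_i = Random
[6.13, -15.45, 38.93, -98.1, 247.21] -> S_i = 6.13*(-2.52)^i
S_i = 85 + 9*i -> [85, 94, 103, 112, 121]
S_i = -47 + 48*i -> [-47, 1, 49, 97, 145]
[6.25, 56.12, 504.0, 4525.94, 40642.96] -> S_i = 6.25*8.98^i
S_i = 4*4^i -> [4, 16, 64, 256, 1024]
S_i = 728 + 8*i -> [728, 736, 744, 752, 760]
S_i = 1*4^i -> [1, 4, 16, 64, 256]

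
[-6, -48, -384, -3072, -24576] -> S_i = -6*8^i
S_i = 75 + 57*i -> [75, 132, 189, 246, 303]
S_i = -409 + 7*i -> [-409, -402, -395, -388, -381]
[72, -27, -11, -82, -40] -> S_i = Random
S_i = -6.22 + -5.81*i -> [-6.22, -12.03, -17.84, -23.65, -29.46]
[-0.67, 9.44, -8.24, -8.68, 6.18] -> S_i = Random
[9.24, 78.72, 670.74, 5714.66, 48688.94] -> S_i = 9.24*8.52^i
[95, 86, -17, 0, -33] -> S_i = Random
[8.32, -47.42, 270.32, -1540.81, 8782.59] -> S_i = 8.32*(-5.70)^i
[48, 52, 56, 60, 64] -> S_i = 48 + 4*i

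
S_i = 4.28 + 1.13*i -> [4.28, 5.41, 6.54, 7.67, 8.8]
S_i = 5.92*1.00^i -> [5.92, 5.92, 5.92, 5.92, 5.92]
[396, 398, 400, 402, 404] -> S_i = 396 + 2*i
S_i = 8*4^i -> [8, 32, 128, 512, 2048]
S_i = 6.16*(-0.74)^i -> [6.16, -4.56, 3.37, -2.5, 1.85]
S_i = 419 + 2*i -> [419, 421, 423, 425, 427]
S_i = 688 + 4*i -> [688, 692, 696, 700, 704]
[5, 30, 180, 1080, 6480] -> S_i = 5*6^i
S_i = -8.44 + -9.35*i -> [-8.44, -17.79, -27.14, -36.49, -45.84]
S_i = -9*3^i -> [-9, -27, -81, -243, -729]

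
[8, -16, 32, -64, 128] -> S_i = 8*-2^i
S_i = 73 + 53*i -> [73, 126, 179, 232, 285]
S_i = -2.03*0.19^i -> [-2.03, -0.39, -0.07, -0.01, -0.0]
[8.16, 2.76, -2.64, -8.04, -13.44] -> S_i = 8.16 + -5.40*i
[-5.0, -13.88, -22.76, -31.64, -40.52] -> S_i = -5.00 + -8.88*i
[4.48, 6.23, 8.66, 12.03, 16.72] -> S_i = 4.48*1.39^i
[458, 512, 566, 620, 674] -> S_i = 458 + 54*i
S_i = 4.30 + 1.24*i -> [4.3, 5.54, 6.78, 8.02, 9.26]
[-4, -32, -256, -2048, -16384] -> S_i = -4*8^i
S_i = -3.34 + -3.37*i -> [-3.34, -6.71, -10.08, -13.45, -16.82]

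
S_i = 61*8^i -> [61, 488, 3904, 31232, 249856]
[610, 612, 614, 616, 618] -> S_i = 610 + 2*i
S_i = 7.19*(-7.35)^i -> [7.19, -52.85, 388.42, -2854.9, 20983.52]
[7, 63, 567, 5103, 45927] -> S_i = 7*9^i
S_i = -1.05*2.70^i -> [-1.05, -2.84, -7.65, -20.67, -55.8]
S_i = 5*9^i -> [5, 45, 405, 3645, 32805]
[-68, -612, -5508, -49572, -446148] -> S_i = -68*9^i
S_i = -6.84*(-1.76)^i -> [-6.84, 12.04, -21.19, 37.29, -65.63]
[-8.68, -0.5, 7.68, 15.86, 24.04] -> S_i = -8.68 + 8.18*i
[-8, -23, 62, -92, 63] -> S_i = Random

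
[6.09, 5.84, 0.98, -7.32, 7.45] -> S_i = Random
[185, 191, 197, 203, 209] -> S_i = 185 + 6*i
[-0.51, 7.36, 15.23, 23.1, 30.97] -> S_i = -0.51 + 7.87*i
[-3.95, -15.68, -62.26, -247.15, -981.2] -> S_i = -3.95*3.97^i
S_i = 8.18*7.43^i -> [8.18, 60.78, 451.58, 3355.21, 24929.21]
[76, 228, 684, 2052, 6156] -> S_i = 76*3^i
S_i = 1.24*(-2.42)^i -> [1.24, -3.0, 7.26, -17.57, 42.53]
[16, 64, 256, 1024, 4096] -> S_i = 16*4^i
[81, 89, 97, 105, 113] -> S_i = 81 + 8*i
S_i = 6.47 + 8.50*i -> [6.47, 14.97, 23.47, 31.97, 40.47]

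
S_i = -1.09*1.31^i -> [-1.09, -1.43, -1.87, -2.45, -3.21]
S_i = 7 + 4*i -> [7, 11, 15, 19, 23]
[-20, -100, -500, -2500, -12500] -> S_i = -20*5^i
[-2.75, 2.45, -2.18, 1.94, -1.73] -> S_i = -2.75*(-0.89)^i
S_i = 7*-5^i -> [7, -35, 175, -875, 4375]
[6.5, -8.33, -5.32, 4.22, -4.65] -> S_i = Random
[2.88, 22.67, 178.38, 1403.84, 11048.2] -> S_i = 2.88*7.87^i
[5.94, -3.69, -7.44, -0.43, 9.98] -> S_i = Random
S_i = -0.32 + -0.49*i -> [-0.32, -0.81, -1.3, -1.79, -2.28]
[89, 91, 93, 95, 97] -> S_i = 89 + 2*i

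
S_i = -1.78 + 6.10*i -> [-1.78, 4.32, 10.42, 16.52, 22.62]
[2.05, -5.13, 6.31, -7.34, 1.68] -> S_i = Random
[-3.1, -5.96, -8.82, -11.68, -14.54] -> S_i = -3.10 + -2.86*i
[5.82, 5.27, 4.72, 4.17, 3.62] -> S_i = 5.82 + -0.55*i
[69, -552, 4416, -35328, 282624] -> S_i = 69*-8^i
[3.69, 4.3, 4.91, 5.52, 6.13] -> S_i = 3.69 + 0.61*i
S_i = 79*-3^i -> [79, -237, 711, -2133, 6399]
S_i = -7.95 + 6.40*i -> [-7.95, -1.55, 4.85, 11.25, 17.65]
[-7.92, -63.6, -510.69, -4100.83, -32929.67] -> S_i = -7.92*8.03^i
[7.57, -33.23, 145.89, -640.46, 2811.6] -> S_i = 7.57*(-4.39)^i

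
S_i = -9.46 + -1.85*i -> [-9.46, -11.31, -13.16, -15.01, -16.86]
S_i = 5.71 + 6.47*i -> [5.71, 12.18, 18.65, 25.12, 31.59]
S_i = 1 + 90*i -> [1, 91, 181, 271, 361]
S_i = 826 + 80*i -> [826, 906, 986, 1066, 1146]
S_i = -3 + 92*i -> [-3, 89, 181, 273, 365]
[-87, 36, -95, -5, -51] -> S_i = Random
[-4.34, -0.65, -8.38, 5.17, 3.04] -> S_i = Random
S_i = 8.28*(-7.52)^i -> [8.28, -62.27, 468.24, -3521.14, 26479.01]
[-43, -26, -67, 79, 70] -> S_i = Random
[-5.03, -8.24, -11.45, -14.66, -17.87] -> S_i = -5.03 + -3.21*i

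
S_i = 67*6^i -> [67, 402, 2412, 14472, 86832]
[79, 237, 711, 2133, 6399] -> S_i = 79*3^i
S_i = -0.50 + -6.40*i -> [-0.5, -6.9, -13.3, -19.7, -26.1]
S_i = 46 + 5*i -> [46, 51, 56, 61, 66]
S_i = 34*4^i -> [34, 136, 544, 2176, 8704]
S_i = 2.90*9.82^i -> [2.9, 28.48, 279.65, 2746.2, 26967.7]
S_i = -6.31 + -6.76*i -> [-6.31, -13.07, -19.83, -26.59, -33.35]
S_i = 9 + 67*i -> [9, 76, 143, 210, 277]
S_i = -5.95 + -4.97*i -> [-5.95, -10.92, -15.89, -20.86, -25.83]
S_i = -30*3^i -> [-30, -90, -270, -810, -2430]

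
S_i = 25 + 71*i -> [25, 96, 167, 238, 309]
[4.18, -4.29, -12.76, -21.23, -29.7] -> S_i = 4.18 + -8.47*i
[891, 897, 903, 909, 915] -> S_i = 891 + 6*i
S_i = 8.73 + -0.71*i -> [8.73, 8.02, 7.31, 6.6, 5.89]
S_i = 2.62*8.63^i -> [2.62, 22.61, 195.13, 1683.97, 14532.64]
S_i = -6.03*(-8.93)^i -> [-6.03, 53.85, -480.86, 4294.1, -38346.27]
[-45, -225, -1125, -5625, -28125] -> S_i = -45*5^i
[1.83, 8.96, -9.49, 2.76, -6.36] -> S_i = Random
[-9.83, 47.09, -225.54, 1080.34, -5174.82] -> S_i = -9.83*(-4.79)^i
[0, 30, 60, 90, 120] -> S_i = 0 + 30*i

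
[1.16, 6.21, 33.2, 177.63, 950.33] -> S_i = 1.16*5.35^i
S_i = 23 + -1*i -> [23, 22, 21, 20, 19]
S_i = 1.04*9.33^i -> [1.04, 9.7, 90.53, 844.65, 7880.61]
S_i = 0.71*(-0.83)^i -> [0.71, -0.59, 0.49, -0.41, 0.34]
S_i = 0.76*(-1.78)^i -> [0.76, -1.35, 2.41, -4.29, 7.63]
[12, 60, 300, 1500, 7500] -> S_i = 12*5^i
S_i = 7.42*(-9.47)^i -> [7.42, -70.27, 665.43, -6301.64, 59676.57]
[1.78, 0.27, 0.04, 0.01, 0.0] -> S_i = 1.78*0.15^i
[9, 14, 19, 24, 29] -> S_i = 9 + 5*i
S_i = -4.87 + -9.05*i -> [-4.87, -13.92, -22.97, -32.02, -41.07]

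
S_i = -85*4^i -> [-85, -340, -1360, -5440, -21760]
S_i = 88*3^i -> [88, 264, 792, 2376, 7128]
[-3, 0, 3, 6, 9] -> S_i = -3 + 3*i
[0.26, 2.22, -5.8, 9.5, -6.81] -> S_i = Random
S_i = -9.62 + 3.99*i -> [-9.62, -5.63, -1.64, 2.35, 6.34]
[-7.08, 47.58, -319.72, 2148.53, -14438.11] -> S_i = -7.08*(-6.72)^i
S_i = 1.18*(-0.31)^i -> [1.18, -0.37, 0.11, -0.04, 0.01]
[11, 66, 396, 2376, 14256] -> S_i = 11*6^i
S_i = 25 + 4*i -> [25, 29, 33, 37, 41]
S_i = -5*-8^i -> [-5, 40, -320, 2560, -20480]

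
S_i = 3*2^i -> [3, 6, 12, 24, 48]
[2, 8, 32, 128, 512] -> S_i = 2*4^i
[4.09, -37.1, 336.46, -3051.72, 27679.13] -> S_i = 4.09*(-9.07)^i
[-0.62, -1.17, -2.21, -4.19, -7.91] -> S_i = -0.62*1.89^i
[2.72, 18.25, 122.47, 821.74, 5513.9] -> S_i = 2.72*6.71^i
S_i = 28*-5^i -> [28, -140, 700, -3500, 17500]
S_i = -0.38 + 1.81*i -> [-0.38, 1.43, 3.24, 5.05, 6.86]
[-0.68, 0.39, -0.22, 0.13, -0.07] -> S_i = -0.68*(-0.57)^i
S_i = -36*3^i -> [-36, -108, -324, -972, -2916]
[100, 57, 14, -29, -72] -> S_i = 100 + -43*i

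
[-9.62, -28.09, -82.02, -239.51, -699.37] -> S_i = -9.62*2.92^i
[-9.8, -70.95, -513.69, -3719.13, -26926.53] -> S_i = -9.80*7.24^i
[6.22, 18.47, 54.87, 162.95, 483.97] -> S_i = 6.22*2.97^i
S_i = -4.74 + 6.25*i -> [-4.74, 1.51, 7.76, 14.01, 20.26]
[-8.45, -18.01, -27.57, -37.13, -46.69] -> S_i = -8.45 + -9.56*i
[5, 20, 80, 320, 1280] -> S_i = 5*4^i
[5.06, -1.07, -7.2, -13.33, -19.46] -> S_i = 5.06 + -6.13*i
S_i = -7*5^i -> [-7, -35, -175, -875, -4375]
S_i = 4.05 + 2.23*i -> [4.05, 6.28, 8.51, 10.74, 12.97]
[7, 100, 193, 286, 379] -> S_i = 7 + 93*i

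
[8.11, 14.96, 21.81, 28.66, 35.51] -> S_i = 8.11 + 6.85*i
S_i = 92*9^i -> [92, 828, 7452, 67068, 603612]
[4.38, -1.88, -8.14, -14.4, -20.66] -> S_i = 4.38 + -6.26*i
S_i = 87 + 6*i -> [87, 93, 99, 105, 111]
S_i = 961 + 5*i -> [961, 966, 971, 976, 981]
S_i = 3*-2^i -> [3, -6, 12, -24, 48]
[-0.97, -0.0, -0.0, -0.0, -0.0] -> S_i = -0.97*0.00^i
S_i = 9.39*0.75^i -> [9.39, 7.04, 5.28, 3.96, 2.97]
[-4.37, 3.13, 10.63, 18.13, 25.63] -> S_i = -4.37 + 7.50*i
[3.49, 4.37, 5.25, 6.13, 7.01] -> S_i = 3.49 + 0.88*i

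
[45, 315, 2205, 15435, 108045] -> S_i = 45*7^i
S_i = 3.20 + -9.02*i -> [3.2, -5.82, -14.84, -23.86, -32.88]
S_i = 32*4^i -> [32, 128, 512, 2048, 8192]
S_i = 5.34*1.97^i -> [5.34, 10.52, 20.72, 40.83, 80.43]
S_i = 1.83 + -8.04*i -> [1.83, -6.21, -14.25, -22.29, -30.33]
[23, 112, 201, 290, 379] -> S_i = 23 + 89*i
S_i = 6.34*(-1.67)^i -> [6.34, -10.59, 17.68, -29.53, 49.31]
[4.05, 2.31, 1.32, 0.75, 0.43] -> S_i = 4.05*0.57^i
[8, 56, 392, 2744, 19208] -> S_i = 8*7^i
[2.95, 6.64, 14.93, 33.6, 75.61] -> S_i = 2.95*2.25^i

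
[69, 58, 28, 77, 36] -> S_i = Random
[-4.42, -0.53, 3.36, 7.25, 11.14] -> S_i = -4.42 + 3.89*i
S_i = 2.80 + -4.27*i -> [2.8, -1.47, -5.74, -10.01, -14.28]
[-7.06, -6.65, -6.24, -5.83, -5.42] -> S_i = -7.06 + 0.41*i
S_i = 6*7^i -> [6, 42, 294, 2058, 14406]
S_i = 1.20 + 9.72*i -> [1.2, 10.92, 20.64, 30.36, 40.08]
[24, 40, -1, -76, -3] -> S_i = Random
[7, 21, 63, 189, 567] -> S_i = 7*3^i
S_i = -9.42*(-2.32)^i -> [-9.42, 21.85, -50.7, 117.63, -272.9]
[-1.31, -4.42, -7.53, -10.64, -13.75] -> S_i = -1.31 + -3.11*i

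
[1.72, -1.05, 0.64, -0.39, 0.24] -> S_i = 1.72*(-0.61)^i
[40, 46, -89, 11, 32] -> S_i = Random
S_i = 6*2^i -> [6, 12, 24, 48, 96]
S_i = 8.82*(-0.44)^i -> [8.82, -3.88, 1.71, -0.75, 0.33]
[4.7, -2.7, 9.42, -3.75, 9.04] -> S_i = Random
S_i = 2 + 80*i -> [2, 82, 162, 242, 322]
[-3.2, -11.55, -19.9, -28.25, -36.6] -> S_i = -3.20 + -8.35*i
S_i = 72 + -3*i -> [72, 69, 66, 63, 60]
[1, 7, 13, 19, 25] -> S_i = 1 + 6*i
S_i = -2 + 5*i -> [-2, 3, 8, 13, 18]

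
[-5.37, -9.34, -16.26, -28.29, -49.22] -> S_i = -5.37*1.74^i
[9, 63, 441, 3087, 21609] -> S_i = 9*7^i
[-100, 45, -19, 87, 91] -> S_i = Random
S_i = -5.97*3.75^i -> [-5.97, -22.39, -83.95, -314.82, -1180.59]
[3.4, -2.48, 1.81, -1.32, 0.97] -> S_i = 3.40*(-0.73)^i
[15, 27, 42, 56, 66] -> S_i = Random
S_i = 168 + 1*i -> [168, 169, 170, 171, 172]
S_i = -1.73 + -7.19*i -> [-1.73, -8.92, -16.11, -23.3, -30.49]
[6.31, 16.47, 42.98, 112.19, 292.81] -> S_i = 6.31*2.61^i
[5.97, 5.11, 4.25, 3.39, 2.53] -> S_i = 5.97 + -0.86*i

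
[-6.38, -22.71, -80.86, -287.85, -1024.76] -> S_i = -6.38*3.56^i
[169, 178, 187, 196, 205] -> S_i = 169 + 9*i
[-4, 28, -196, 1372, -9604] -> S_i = -4*-7^i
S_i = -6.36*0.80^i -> [-6.36, -5.09, -4.07, -3.26, -2.61]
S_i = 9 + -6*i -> [9, 3, -3, -9, -15]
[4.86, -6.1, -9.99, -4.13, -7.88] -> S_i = Random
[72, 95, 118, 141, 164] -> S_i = 72 + 23*i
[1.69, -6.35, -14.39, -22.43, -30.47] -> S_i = 1.69 + -8.04*i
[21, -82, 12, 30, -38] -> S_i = Random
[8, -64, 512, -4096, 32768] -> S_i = 8*-8^i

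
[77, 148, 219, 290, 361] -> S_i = 77 + 71*i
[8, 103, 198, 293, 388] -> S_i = 8 + 95*i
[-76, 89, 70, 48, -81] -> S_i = Random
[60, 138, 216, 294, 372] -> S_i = 60 + 78*i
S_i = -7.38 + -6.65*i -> [-7.38, -14.03, -20.68, -27.33, -33.98]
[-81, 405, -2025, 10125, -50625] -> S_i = -81*-5^i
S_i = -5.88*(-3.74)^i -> [-5.88, 21.99, -82.25, 307.6, -1150.44]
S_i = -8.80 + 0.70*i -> [-8.8, -8.1, -7.4, -6.7, -6.0]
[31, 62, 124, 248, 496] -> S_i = 31*2^i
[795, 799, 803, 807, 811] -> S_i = 795 + 4*i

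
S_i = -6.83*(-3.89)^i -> [-6.83, 26.57, -103.35, 402.04, -1563.94]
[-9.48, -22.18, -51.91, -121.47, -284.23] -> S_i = -9.48*2.34^i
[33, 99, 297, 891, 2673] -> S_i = 33*3^i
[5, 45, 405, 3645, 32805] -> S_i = 5*9^i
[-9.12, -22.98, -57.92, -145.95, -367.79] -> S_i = -9.12*2.52^i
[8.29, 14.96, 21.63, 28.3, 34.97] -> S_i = 8.29 + 6.67*i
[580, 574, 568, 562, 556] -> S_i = 580 + -6*i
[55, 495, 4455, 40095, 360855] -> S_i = 55*9^i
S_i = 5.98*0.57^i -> [5.98, 3.41, 1.94, 1.11, 0.63]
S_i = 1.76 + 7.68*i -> [1.76, 9.44, 17.12, 24.8, 32.48]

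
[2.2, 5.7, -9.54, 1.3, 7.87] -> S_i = Random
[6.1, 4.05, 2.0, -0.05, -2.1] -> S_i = 6.10 + -2.05*i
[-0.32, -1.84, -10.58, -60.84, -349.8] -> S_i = -0.32*5.75^i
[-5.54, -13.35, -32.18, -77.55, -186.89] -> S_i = -5.54*2.41^i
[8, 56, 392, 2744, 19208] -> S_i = 8*7^i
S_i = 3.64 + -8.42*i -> [3.64, -4.78, -13.2, -21.62, -30.04]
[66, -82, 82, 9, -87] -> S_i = Random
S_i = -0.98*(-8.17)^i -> [-0.98, 8.01, -65.41, 534.43, -4366.31]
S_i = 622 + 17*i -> [622, 639, 656, 673, 690]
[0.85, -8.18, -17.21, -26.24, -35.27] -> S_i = 0.85 + -9.03*i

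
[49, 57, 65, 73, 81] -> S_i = 49 + 8*i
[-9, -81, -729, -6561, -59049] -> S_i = -9*9^i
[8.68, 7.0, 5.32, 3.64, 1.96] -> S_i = 8.68 + -1.68*i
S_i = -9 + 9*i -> [-9, 0, 9, 18, 27]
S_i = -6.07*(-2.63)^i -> [-6.07, 15.96, -41.99, 110.42, -290.41]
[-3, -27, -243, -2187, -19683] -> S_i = -3*9^i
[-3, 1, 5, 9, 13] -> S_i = -3 + 4*i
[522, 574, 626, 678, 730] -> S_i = 522 + 52*i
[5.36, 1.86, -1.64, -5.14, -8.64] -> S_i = 5.36 + -3.50*i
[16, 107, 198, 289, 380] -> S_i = 16 + 91*i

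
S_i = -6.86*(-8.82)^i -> [-6.86, 60.51, -533.66, 4706.84, -41514.37]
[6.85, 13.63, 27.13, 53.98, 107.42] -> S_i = 6.85*1.99^i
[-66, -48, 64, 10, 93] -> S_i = Random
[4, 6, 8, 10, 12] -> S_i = 4 + 2*i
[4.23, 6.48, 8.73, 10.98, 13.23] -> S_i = 4.23 + 2.25*i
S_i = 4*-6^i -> [4, -24, 144, -864, 5184]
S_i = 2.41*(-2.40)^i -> [2.41, -5.78, 13.88, -33.32, 79.96]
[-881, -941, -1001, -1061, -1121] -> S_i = -881 + -60*i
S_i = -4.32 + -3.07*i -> [-4.32, -7.39, -10.46, -13.53, -16.6]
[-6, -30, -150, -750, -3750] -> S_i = -6*5^i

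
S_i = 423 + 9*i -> [423, 432, 441, 450, 459]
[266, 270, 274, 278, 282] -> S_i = 266 + 4*i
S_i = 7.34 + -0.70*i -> [7.34, 6.64, 5.94, 5.24, 4.54]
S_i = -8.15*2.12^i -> [-8.15, -17.28, -36.63, -77.65, -164.63]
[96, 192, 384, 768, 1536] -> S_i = 96*2^i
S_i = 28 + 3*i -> [28, 31, 34, 37, 40]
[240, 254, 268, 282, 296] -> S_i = 240 + 14*i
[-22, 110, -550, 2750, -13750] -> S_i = -22*-5^i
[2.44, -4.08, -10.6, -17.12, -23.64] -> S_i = 2.44 + -6.52*i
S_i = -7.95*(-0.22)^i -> [-7.95, 1.75, -0.38, 0.08, -0.02]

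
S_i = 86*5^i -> [86, 430, 2150, 10750, 53750]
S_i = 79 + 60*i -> [79, 139, 199, 259, 319]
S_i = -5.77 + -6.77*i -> [-5.77, -12.54, -19.31, -26.08, -32.85]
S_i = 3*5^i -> [3, 15, 75, 375, 1875]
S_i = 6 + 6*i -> [6, 12, 18, 24, 30]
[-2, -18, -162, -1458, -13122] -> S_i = -2*9^i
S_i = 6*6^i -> [6, 36, 216, 1296, 7776]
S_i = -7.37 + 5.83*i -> [-7.37, -1.54, 4.29, 10.12, 15.95]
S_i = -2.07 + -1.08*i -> [-2.07, -3.15, -4.23, -5.31, -6.39]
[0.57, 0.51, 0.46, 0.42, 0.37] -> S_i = 0.57*0.90^i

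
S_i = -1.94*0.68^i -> [-1.94, -1.32, -0.9, -0.61, -0.41]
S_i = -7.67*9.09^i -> [-7.67, -69.72, -633.76, -5760.86, -52366.18]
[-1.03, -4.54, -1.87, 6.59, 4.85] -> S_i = Random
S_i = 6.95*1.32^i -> [6.95, 9.17, 12.11, 15.98, 21.1]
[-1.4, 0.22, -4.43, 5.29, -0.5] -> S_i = Random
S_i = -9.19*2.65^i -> [-9.19, -24.35, -64.54, -171.02, -453.21]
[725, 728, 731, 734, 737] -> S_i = 725 + 3*i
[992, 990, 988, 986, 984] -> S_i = 992 + -2*i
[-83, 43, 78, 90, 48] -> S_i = Random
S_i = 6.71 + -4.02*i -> [6.71, 2.69, -1.33, -5.35, -9.37]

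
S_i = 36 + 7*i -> [36, 43, 50, 57, 64]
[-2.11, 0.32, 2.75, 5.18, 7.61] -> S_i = -2.11 + 2.43*i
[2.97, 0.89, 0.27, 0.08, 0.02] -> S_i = 2.97*0.30^i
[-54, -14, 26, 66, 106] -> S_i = -54 + 40*i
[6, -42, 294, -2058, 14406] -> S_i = 6*-7^i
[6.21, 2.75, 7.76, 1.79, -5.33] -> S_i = Random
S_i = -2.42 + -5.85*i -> [-2.42, -8.27, -14.12, -19.97, -25.82]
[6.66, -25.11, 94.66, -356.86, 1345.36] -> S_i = 6.66*(-3.77)^i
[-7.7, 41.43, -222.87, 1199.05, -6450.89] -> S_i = -7.70*(-5.38)^i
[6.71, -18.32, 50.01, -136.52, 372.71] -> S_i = 6.71*(-2.73)^i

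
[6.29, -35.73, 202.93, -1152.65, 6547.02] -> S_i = 6.29*(-5.68)^i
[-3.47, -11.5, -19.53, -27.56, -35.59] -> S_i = -3.47 + -8.03*i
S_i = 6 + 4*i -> [6, 10, 14, 18, 22]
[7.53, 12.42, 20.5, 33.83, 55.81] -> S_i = 7.53*1.65^i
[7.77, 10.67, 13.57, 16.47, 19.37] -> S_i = 7.77 + 2.90*i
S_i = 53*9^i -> [53, 477, 4293, 38637, 347733]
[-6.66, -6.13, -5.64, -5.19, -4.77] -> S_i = -6.66*0.92^i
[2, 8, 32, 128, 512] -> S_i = 2*4^i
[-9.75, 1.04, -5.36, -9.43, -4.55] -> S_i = Random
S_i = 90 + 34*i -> [90, 124, 158, 192, 226]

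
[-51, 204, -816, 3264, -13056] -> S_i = -51*-4^i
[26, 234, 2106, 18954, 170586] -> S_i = 26*9^i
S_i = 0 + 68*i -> [0, 68, 136, 204, 272]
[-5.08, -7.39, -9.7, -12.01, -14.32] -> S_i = -5.08 + -2.31*i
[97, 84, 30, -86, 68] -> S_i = Random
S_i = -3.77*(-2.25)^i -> [-3.77, 8.48, -19.09, 42.94, -96.62]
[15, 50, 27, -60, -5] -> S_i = Random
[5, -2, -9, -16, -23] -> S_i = 5 + -7*i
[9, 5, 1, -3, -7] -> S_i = 9 + -4*i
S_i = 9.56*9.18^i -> [9.56, 87.76, 805.64, 7395.81, 67893.57]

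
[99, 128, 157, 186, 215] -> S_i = 99 + 29*i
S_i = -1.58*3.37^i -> [-1.58, -5.32, -17.94, -60.47, -203.79]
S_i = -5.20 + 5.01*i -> [-5.2, -0.19, 4.82, 9.83, 14.84]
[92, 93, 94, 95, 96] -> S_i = 92 + 1*i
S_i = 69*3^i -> [69, 207, 621, 1863, 5589]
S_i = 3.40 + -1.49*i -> [3.4, 1.91, 0.42, -1.07, -2.56]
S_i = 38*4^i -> [38, 152, 608, 2432, 9728]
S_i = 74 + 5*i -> [74, 79, 84, 89, 94]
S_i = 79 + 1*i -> [79, 80, 81, 82, 83]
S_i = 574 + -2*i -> [574, 572, 570, 568, 566]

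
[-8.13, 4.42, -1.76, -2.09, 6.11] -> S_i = Random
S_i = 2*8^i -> [2, 16, 128, 1024, 8192]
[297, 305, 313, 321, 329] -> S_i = 297 + 8*i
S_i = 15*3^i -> [15, 45, 135, 405, 1215]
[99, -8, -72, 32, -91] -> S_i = Random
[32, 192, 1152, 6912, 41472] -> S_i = 32*6^i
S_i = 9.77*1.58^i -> [9.77, 15.44, 24.39, 38.54, 60.89]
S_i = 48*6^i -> [48, 288, 1728, 10368, 62208]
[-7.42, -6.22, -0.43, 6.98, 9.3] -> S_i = Random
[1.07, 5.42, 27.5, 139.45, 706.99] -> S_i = 1.07*5.07^i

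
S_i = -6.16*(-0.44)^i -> [-6.16, 2.71, -1.19, 0.52, -0.23]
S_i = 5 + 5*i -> [5, 10, 15, 20, 25]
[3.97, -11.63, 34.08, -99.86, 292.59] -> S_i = 3.97*(-2.93)^i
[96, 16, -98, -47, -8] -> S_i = Random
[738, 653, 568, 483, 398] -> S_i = 738 + -85*i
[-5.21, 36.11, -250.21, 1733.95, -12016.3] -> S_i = -5.21*(-6.93)^i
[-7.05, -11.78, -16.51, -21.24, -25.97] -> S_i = -7.05 + -4.73*i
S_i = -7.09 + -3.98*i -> [-7.09, -11.07, -15.05, -19.03, -23.01]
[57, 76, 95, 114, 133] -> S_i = 57 + 19*i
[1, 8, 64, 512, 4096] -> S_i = 1*8^i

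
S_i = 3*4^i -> [3, 12, 48, 192, 768]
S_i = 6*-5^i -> [6, -30, 150, -750, 3750]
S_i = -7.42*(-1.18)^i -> [-7.42, 8.76, -10.33, 12.19, -14.39]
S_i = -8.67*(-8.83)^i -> [-8.67, 76.56, -675.99, 5968.99, -52706.23]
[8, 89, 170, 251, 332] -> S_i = 8 + 81*i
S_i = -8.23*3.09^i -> [-8.23, -25.43, -78.58, -242.81, -750.3]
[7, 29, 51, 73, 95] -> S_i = 7 + 22*i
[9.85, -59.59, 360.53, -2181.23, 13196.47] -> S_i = 9.85*(-6.05)^i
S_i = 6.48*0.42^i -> [6.48, 2.72, 1.14, 0.48, 0.2]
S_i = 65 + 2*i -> [65, 67, 69, 71, 73]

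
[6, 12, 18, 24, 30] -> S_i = 6 + 6*i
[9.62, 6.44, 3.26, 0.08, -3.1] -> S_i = 9.62 + -3.18*i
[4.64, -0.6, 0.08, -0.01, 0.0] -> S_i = 4.64*(-0.13)^i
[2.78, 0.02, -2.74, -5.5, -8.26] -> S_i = 2.78 + -2.76*i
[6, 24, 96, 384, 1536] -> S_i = 6*4^i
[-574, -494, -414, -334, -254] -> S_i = -574 + 80*i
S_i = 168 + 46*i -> [168, 214, 260, 306, 352]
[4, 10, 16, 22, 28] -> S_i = 4 + 6*i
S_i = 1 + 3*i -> [1, 4, 7, 10, 13]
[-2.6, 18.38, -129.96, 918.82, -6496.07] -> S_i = -2.60*(-7.07)^i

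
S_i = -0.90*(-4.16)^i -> [-0.9, 3.74, -15.58, 64.79, -269.54]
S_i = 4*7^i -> [4, 28, 196, 1372, 9604]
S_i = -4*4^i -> [-4, -16, -64, -256, -1024]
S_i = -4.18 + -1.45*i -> [-4.18, -5.63, -7.08, -8.53, -9.98]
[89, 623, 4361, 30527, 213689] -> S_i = 89*7^i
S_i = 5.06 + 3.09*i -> [5.06, 8.15, 11.24, 14.33, 17.42]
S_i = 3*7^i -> [3, 21, 147, 1029, 7203]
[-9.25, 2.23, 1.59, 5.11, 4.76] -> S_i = Random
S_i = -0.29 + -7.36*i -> [-0.29, -7.65, -15.01, -22.37, -29.73]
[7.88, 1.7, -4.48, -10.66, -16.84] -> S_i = 7.88 + -6.18*i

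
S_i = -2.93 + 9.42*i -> [-2.93, 6.49, 15.91, 25.33, 34.75]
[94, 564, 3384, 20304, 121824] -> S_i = 94*6^i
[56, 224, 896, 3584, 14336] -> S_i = 56*4^i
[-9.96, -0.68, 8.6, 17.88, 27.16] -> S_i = -9.96 + 9.28*i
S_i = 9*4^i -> [9, 36, 144, 576, 2304]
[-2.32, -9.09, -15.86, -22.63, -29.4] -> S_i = -2.32 + -6.77*i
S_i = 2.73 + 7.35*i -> [2.73, 10.08, 17.43, 24.78, 32.13]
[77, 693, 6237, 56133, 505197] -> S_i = 77*9^i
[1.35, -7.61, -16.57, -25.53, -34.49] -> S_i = 1.35 + -8.96*i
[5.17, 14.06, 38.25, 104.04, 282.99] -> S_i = 5.17*2.72^i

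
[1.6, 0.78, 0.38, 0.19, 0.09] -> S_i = 1.60*0.49^i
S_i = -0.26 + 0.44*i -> [-0.26, 0.18, 0.62, 1.06, 1.5]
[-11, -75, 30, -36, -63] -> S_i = Random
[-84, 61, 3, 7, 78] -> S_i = Random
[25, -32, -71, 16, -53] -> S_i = Random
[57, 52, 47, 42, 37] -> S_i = 57 + -5*i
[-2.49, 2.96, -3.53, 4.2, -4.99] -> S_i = -2.49*(-1.19)^i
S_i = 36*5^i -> [36, 180, 900, 4500, 22500]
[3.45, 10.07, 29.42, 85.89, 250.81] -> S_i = 3.45*2.92^i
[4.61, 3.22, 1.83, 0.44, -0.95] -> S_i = 4.61 + -1.39*i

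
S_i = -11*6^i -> [-11, -66, -396, -2376, -14256]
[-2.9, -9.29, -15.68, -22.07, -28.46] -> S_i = -2.90 + -6.39*i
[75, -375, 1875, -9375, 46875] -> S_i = 75*-5^i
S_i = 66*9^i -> [66, 594, 5346, 48114, 433026]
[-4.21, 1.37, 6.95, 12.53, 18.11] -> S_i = -4.21 + 5.58*i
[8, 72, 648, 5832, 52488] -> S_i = 8*9^i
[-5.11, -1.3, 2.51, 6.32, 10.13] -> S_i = -5.11 + 3.81*i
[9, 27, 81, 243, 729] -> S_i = 9*3^i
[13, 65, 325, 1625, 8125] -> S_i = 13*5^i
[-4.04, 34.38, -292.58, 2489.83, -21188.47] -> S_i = -4.04*(-8.51)^i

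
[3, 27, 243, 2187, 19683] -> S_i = 3*9^i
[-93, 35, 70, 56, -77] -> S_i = Random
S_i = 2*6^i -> [2, 12, 72, 432, 2592]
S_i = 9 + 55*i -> [9, 64, 119, 174, 229]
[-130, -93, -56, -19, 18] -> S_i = -130 + 37*i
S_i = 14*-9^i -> [14, -126, 1134, -10206, 91854]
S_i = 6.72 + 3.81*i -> [6.72, 10.53, 14.34, 18.15, 21.96]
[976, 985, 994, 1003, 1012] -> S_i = 976 + 9*i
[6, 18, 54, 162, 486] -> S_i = 6*3^i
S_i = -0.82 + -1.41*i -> [-0.82, -2.23, -3.64, -5.05, -6.46]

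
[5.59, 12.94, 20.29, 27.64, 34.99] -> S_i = 5.59 + 7.35*i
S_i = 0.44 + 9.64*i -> [0.44, 10.08, 19.72, 29.36, 39.0]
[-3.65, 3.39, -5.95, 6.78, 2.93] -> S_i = Random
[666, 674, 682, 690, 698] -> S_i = 666 + 8*i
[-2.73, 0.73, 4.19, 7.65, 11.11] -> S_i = -2.73 + 3.46*i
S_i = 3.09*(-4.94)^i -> [3.09, -15.26, 75.41, -372.51, 1840.21]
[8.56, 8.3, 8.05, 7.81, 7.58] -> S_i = 8.56*0.97^i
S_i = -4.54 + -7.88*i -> [-4.54, -12.42, -20.3, -28.18, -36.06]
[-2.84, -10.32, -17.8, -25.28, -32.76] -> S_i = -2.84 + -7.48*i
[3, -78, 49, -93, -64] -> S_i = Random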